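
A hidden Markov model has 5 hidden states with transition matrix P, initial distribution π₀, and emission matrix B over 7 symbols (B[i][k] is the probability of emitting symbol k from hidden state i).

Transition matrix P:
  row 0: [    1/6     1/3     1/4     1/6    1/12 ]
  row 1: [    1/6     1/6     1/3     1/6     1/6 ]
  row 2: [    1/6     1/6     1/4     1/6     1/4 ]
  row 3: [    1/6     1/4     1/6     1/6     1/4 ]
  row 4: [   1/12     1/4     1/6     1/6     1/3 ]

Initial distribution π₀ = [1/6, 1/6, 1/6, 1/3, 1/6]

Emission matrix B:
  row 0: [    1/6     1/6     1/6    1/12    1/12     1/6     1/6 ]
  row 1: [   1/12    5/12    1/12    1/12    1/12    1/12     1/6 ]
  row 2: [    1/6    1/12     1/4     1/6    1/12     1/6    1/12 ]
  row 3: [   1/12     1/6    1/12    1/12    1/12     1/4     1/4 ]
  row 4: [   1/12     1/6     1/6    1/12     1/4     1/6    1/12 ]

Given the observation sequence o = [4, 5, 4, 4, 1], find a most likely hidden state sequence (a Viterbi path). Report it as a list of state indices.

t=0: δ = [1.389e-02, 1.389e-02, 1.389e-02, 2.778e-02, 4.167e-02]  (obs o_0=4)
t=1: δ = [7.716e-04, 8.681e-04, 1.157e-03, 1.736e-03, 2.315e-03]  ψ = [3, 4, 4, 4, 4]  (obs o_1=5)
t=2: δ = [2.411e-05, 4.823e-05, 3.215e-05, 3.215e-05, 1.929e-04]  ψ = [3, 4, 4, 4, 4]  (obs o_2=4)
t=3: δ = [1.340e-06, 4.019e-06, 2.679e-06, 2.679e-06, 1.608e-05]  ψ = [4, 4, 4, 4, 4]  (obs o_3=4)
t=4: δ = [2.233e-07, 1.674e-06, 2.233e-07, 4.465e-07, 8.931e-07]  ψ = [4, 4, 4, 4, 4]  (obs o_4=1)
backtrack: best end state = 1; path = [4, 4, 4, 4, 1]

path = [4, 4, 4, 4, 1]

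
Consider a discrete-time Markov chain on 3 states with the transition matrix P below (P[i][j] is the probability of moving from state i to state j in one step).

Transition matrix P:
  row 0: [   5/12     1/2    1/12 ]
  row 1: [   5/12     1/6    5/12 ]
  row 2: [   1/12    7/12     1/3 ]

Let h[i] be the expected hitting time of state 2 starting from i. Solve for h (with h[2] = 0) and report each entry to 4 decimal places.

h = [4.8000, 3.6000, 0.0000]

First-step conditioning: h[2] = 0; for i ≠ 2, h[i] = 1 + Σ_k P[i][k]·h[k].
  h[0] = 1 + 5/12·h[0] + 1/2·h[1]
  h[1] = 1 + 5/12·h[0] + 1/6·h[1]
Solving the 2×2 linear system over states ≠ 2 gives exactly h = [24/5, 18/5, 0] (h[2] = 0 is the target).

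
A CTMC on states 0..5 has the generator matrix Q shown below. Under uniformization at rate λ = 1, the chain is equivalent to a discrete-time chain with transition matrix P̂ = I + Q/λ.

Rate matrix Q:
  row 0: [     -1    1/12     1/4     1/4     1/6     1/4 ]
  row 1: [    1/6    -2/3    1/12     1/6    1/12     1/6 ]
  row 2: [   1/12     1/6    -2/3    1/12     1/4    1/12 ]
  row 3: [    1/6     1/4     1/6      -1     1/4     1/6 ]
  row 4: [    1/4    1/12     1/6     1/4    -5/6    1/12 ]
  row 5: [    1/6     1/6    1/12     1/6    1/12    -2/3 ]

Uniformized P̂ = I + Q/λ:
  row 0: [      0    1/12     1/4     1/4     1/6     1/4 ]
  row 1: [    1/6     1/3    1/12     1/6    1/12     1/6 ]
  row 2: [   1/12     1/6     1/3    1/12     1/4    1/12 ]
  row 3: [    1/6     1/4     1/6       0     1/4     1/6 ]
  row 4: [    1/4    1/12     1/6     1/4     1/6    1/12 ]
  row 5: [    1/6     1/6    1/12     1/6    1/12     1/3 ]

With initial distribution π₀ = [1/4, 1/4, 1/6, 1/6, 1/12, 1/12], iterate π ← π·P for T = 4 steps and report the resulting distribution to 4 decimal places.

π = [0.1419, 0.1848, 0.1777, 0.1518, 0.1638, 0.1800]

t=0: π = [0.2500, 0.2500, 0.1667, 0.1667, 0.0833, 0.0833]
t=1: π = [0.1181, 0.1944, 0.1875, 0.1528, 0.1667, 0.1806]
t=2: π = [0.1453, 0.1881, 0.1765, 0.1493, 0.1638, 0.1771]
t=3: π = [0.1414, 0.1847, 0.1778, 0.1528, 0.1634, 0.1799]
t=4: π = [0.1419, 0.1848, 0.1777, 0.1518, 0.1638, 0.1800]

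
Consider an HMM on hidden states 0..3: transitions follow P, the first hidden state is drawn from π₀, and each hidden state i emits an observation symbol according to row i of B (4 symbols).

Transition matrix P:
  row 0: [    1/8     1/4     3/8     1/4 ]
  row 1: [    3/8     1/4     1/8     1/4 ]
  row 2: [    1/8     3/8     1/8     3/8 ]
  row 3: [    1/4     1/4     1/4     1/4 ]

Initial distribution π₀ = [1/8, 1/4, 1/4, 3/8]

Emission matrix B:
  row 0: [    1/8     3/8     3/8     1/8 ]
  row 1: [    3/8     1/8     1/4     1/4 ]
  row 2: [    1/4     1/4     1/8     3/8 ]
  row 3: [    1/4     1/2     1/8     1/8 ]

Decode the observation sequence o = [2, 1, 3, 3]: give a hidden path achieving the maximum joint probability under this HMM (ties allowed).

path = [1, 0, 2, 1]

t=0: δ = [4.688e-02, 6.250e-02, 3.125e-02, 4.688e-02]  (obs o_0=2)
t=1: δ = [8.789e-03, 1.953e-03, 4.395e-03, 7.812e-03]  ψ = [1, 1, 0, 1]  (obs o_1=1)
t=2: δ = [2.441e-04, 5.493e-04, 1.236e-03, 2.747e-04]  ψ = [3, 0, 0, 0]  (obs o_2=3)
t=3: δ = [2.575e-05, 1.159e-04, 5.794e-05, 5.794e-05]  ψ = [1, 2, 2, 2]  (obs o_3=3)
backtrack: best end state = 1; path = [1, 0, 2, 1]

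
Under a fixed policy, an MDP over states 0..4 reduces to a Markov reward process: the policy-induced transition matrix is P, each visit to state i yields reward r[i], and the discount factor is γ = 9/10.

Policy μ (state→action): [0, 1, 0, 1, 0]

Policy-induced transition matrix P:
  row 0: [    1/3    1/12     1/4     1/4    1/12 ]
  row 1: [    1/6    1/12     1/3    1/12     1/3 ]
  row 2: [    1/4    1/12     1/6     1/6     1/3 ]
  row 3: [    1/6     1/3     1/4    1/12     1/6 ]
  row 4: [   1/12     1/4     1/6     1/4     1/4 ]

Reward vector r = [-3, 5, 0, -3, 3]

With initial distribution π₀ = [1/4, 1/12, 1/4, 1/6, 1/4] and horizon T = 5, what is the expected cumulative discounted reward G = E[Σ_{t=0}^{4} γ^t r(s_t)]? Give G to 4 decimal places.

G = 1.0982

t=0: π = [0.2500, 0.0833, 0.2500, 0.1667, 0.2500], E[r] = -0.0833, γ^t·E[r] = -0.083333, running G = -0.083333
t=1: π = [0.2083, 0.1667, 0.2153, 0.1875, 0.2222], E[r] = 0.3125, γ^t·E[r] = 0.281250, running G = 0.197917
t=2: π = [0.2008, 0.1672, 0.2274, 0.1730, 0.2315], E[r] = 0.4091, γ^t·E[r] = 0.331406, running G = 0.529323
t=3: π = [0.1998, 0.1652, 0.2257, 0.1743, 0.2350], E[r] = 0.4085, γ^t·E[r] = 0.297773, running G = 0.827096
t=4: π = [0.1992, 0.1661, 0.2254, 0.1746, 0.2347], E[r] = 0.4133, γ^t·E[r] = 0.271139, running G = 1.098235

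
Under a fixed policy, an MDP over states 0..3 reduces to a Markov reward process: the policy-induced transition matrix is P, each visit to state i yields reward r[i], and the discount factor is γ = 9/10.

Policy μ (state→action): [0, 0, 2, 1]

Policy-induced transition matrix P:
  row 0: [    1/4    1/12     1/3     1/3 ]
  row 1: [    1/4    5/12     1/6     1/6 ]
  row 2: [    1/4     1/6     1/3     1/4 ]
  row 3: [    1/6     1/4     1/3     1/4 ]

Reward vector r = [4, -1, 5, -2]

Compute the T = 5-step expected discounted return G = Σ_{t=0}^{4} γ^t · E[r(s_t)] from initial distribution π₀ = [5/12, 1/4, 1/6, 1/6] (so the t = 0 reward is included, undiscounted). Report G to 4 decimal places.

G = 7.0932

t=0: π = [0.4167, 0.2500, 0.1667, 0.1667], E[r] = 1.9167, γ^t·E[r] = 1.916667, running G = 1.916667
t=1: π = [0.2361, 0.2083, 0.2917, 0.2639], E[r] = 1.6667, γ^t·E[r] = 1.500000, running G = 3.416667
t=2: π = [0.2280, 0.2211, 0.2986, 0.2523], E[r] = 1.6794, γ^t·E[r] = 1.360313, running G = 4.776979
t=3: π = [0.2290, 0.2240, 0.2965, 0.2506], E[r] = 1.6732, γ^t·E[r] = 1.219781, running G = 5.996760
t=4: π = [0.2291, 0.2245, 0.2960, 0.2504], E[r] = 1.6712, γ^t·E[r] = 1.096485, running G = 7.093245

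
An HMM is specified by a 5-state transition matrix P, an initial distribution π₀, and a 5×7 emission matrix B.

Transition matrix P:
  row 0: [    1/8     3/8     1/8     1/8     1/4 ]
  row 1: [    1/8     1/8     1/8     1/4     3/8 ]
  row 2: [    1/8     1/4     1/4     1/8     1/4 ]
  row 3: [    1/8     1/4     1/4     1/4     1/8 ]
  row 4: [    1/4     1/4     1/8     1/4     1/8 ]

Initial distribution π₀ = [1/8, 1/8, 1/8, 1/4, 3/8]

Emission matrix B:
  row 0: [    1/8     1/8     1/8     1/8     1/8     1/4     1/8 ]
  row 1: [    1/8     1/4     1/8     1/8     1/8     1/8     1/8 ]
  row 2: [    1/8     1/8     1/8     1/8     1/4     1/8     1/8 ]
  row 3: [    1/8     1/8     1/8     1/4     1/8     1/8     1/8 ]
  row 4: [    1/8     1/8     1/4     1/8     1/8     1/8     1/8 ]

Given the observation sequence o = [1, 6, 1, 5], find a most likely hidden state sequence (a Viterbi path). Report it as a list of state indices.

path = [4, 0, 1, 4]

t=0: δ = [1.562e-02, 3.125e-02, 1.562e-02, 3.125e-02, 4.688e-02]  (obs o_0=1)
t=1: δ = [1.465e-03, 1.465e-03, 9.766e-04, 1.465e-03, 1.465e-03]  ψ = [4, 4, 3, 4, 1]  (obs o_1=6)
t=2: δ = [4.578e-05, 1.373e-04, 4.578e-05, 4.578e-05, 6.866e-05]  ψ = [4, 0, 3, 1, 1]  (obs o_2=1)
t=3: δ = [4.292e-06, 2.146e-06, 2.146e-06, 4.292e-06, 6.437e-06]  ψ = [1, 0, 1, 1, 1]  (obs o_3=5)
backtrack: best end state = 4; path = [4, 0, 1, 4]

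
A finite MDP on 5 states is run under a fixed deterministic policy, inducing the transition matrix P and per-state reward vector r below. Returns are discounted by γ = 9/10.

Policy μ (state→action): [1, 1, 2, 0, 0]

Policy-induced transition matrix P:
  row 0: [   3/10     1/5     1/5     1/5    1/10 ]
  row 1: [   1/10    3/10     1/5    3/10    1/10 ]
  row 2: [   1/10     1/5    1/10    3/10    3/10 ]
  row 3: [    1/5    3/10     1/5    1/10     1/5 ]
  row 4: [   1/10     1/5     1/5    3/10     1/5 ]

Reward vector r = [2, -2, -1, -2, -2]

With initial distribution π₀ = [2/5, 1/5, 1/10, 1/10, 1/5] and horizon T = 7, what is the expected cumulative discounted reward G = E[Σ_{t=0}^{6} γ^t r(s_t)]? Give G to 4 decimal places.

G = -5.1972

t=0: π = [0.4000, 0.2000, 0.1000, 0.1000, 0.2000], E[r] = -0.3000, γ^t·E[r] = -0.300000, running G = -0.300000
t=1: π = [0.1900, 0.2300, 0.1900, 0.2400, 0.1500], E[r] = -1.0500, γ^t·E[r] = -0.945000, running G = -1.245000
t=2: π = [0.1620, 0.2470, 0.1810, 0.2330, 0.1770], E[r] = -1.1710, γ^t·E[r] = -0.948510, running G = -2.193510
t=3: π = [0.1557, 0.2480, 0.1819, 0.2372, 0.1772], E[r] = -1.1953, γ^t·E[r] = -0.871374, running G = -3.064884
t=4: π = [0.1549, 0.2485, 0.1818, 0.2370, 0.1778], E[r] = -1.1988, γ^t·E[r] = -0.786500, running G = -3.851384
t=5: π = [0.1547, 0.2486, 0.1818, 0.2371, 0.1778], E[r] = -1.1995, γ^t·E[r] = -0.708291, running G = -4.559675
t=6: π = [0.1546, 0.2486, 0.1818, 0.2371, 0.1779], E[r] = -1.1996, γ^t·E[r] = -0.637516, running G = -5.197190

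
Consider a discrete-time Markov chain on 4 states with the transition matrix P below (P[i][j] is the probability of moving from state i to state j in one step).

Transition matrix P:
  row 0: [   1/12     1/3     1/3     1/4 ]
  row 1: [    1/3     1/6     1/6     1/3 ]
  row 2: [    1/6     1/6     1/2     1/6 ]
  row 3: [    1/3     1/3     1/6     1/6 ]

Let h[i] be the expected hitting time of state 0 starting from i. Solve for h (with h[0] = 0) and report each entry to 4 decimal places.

h = [0.0000, 3.4286, 4.2857, 3.4286]

First-step conditioning: h[0] = 0; for i ≠ 0, h[i] = 1 + Σ_k P[i][k]·h[k].
  h[1] = 1 + 1/6·h[1] + 1/6·h[2] + 1/3·h[3]
  h[2] = 1 + 1/6·h[1] + 1/2·h[2] + 1/6·h[3]
  h[3] = 1 + 1/3·h[1] + 1/6·h[2] + 1/6·h[3]
Solving the 3×3 linear system over states ≠ 0 gives exactly h = [0, 24/7, 30/7, 24/7] (h[0] = 0 is the target).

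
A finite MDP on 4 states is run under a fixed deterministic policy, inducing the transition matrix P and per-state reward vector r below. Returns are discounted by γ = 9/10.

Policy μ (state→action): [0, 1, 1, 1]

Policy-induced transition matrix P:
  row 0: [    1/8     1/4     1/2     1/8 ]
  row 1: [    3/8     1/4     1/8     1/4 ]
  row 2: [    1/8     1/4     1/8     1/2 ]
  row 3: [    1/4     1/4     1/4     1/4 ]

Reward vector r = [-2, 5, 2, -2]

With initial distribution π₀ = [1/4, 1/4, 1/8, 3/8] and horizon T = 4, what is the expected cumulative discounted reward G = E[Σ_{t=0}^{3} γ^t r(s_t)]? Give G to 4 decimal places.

t=0: π = [0.2500, 0.2500, 0.1250, 0.3750], E[r] = 0.2500, γ^t·E[r] = 0.250000, running G = 0.250000
t=1: π = [0.2344, 0.2500, 0.2656, 0.2500], E[r] = 0.8125, γ^t·E[r] = 0.731250, running G = 0.981250
t=2: π = [0.2188, 0.2500, 0.2441, 0.2871], E[r] = 0.7266, γ^t·E[r] = 0.588516, running G = 1.569766
t=3: π = [0.2234, 0.2500, 0.2429, 0.2837], E[r] = 0.7217, γ^t·E[r] = 0.526104, running G = 2.095870

G = 2.0959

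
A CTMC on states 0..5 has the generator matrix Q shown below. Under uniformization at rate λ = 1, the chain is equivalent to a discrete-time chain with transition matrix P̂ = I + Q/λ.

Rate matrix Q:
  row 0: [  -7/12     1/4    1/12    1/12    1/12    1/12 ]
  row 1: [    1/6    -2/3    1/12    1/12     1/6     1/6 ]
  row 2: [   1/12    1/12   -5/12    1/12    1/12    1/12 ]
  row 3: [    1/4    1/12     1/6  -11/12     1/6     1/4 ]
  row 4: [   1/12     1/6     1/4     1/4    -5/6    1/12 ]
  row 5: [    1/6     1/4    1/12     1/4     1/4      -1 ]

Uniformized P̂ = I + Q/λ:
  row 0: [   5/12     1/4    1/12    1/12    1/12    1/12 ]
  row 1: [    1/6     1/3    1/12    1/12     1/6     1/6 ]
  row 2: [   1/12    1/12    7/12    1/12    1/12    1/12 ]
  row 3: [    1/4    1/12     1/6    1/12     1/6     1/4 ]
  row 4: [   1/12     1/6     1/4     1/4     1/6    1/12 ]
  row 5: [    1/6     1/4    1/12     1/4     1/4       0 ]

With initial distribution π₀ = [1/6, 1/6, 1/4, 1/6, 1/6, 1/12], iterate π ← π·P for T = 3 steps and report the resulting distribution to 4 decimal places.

t=0: π = [0.1667, 0.1667, 0.2500, 0.1667, 0.1667, 0.0833]
t=1: π = [0.1875, 0.1806, 0.2500, 0.1250, 0.1389, 0.1181]
t=2: π = [0.1916, 0.1910, 0.2419, 0.1262, 0.1400, 0.1094]
t=3: π = [0.1932, 0.1929, 0.2381, 0.1249, 0.1397, 0.1112]

π = [0.1932, 0.1929, 0.2381, 0.1249, 0.1397, 0.1112]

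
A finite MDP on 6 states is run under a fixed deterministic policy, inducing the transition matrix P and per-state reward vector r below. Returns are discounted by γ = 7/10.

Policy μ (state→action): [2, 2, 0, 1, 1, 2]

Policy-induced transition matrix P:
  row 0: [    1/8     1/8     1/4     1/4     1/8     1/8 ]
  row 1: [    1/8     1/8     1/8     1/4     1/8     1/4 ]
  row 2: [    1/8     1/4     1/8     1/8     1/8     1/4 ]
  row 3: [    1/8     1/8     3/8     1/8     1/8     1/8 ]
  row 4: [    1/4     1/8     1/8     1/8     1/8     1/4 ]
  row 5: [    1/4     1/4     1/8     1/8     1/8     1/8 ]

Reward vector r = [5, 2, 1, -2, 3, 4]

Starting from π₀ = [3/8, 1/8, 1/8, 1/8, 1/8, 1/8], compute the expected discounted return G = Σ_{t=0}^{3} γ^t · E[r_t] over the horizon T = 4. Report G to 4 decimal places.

G = 6.0425

t=0: π = [0.3750, 0.1250, 0.1250, 0.1250, 0.1250, 0.1250], E[r] = 2.8750, γ^t·E[r] = 2.875000, running G = 2.875000
t=1: π = [0.1563, 0.1563, 0.2031, 0.1875, 0.1250, 0.1719], E[r] = 1.9844, γ^t·E[r] = 1.389063, running G = 4.264063
t=2: π = [0.1621, 0.1719, 0.1914, 0.1641, 0.1250, 0.1855], E[r] = 2.1348, γ^t·E[r] = 1.046035, running G = 5.310098
t=3: π = [0.1638, 0.1721, 0.1863, 0.1667, 0.1250, 0.1860], E[r] = 2.1353, γ^t·E[r] = 0.732392, running G = 6.042490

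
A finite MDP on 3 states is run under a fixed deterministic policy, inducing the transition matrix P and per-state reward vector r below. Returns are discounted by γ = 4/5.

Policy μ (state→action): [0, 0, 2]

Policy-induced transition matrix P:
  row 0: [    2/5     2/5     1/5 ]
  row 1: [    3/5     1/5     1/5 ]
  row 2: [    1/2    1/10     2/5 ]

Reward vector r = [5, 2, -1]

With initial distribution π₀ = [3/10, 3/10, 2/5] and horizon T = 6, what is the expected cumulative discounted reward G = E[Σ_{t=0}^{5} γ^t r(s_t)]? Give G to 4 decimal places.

G = 8.8789

t=0: π = [0.3000, 0.3000, 0.4000], E[r] = 1.7000, γ^t·E[r] = 1.700000, running G = 1.700000
t=1: π = [0.5000, 0.2200, 0.2800], E[r] = 2.6600, γ^t·E[r] = 2.128000, running G = 3.828000
t=2: π = [0.4720, 0.2720, 0.2560], E[r] = 2.6480, γ^t·E[r] = 1.694720, running G = 5.522720
t=3: π = [0.4800, 0.2688, 0.2512], E[r] = 2.6864, γ^t·E[r] = 1.375437, running G = 6.898157
t=4: π = [0.4789, 0.2709, 0.2502], E[r] = 2.6859, γ^t·E[r] = 1.100153, running G = 7.998310
t=5: π = [0.4792, 0.2708, 0.2500], E[r] = 2.6875, γ^t·E[r] = 0.880626, running G = 8.878935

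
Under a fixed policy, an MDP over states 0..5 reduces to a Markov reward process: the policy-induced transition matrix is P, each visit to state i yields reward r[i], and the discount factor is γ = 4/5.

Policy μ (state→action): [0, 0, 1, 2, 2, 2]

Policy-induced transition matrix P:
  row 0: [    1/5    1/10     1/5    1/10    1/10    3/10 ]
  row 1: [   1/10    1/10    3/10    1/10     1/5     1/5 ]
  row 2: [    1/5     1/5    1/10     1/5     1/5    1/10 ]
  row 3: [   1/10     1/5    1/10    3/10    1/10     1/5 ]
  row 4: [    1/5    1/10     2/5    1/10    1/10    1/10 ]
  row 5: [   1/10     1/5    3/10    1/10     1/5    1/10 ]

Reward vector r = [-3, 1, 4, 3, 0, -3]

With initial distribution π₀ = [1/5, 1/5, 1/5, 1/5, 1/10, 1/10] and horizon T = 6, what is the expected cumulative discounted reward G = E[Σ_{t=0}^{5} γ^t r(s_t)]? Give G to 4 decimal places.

G = 2.1666

t=0: π = [0.2000, 0.2000, 0.2000, 0.2000, 0.1000, 0.1000], E[r] = 0.7000, γ^t·E[r] = 0.700000, running G = 0.700000
t=1: π = [0.1500, 0.1500, 0.2100, 0.1600, 0.1500, 0.1800], E[r] = 0.4800, γ^t·E[r] = 0.384000, running G = 1.084000
t=2: π = [0.1510, 0.1550, 0.2260, 0.1530, 0.1540, 0.1610], E[r] = 0.5820, γ^t·E[r] = 0.372480, running G = 1.456480
t=3: π = [0.1531, 0.1540, 0.2245, 0.1532, 0.1542, 0.1610], E[r] = 0.5693, γ^t·E[r] = 0.291482, running G = 1.747962
t=4: π = [0.1532, 0.1539, 0.2246, 0.1531, 0.1540, 0.1613], E[r] = 0.5679, γ^t·E[r] = 0.232595, running G = 1.980557
t=5: π = [0.1532, 0.1539, 0.2245, 0.1531, 0.1540, 0.1613], E[r] = 0.5678, γ^t·E[r] = 0.186056, running G = 2.166613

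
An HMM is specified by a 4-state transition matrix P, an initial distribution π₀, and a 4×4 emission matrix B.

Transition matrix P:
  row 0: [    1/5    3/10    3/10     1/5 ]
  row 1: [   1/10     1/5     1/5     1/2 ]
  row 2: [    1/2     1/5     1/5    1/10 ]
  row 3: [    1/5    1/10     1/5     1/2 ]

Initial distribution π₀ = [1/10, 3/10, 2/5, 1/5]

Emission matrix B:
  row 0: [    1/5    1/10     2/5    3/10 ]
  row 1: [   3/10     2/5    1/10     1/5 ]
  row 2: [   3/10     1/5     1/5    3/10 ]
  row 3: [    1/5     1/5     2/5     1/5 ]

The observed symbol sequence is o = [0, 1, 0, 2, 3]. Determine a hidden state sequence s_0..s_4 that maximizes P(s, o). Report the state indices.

path = [2, 1, 3, 3, 3]

t=0: δ = [2.000e-02, 9.000e-02, 1.200e-01, 4.000e-02]  (obs o_0=0)
t=1: δ = [6.000e-03, 9.600e-03, 4.800e-03, 9.000e-03]  ψ = [2, 2, 2, 1]  (obs o_1=1)
t=2: δ = [4.800e-04, 5.760e-04, 5.760e-04, 9.600e-04]  ψ = [2, 1, 1, 1]  (obs o_2=0)
t=3: δ = [1.152e-04, 1.440e-05, 3.840e-05, 1.920e-04]  ψ = [2, 0, 3, 3]  (obs o_3=2)
t=4: δ = [1.152e-05, 6.912e-06, 1.152e-05, 1.920e-05]  ψ = [3, 0, 3, 3]  (obs o_4=3)
backtrack: best end state = 3; path = [2, 1, 3, 3, 3]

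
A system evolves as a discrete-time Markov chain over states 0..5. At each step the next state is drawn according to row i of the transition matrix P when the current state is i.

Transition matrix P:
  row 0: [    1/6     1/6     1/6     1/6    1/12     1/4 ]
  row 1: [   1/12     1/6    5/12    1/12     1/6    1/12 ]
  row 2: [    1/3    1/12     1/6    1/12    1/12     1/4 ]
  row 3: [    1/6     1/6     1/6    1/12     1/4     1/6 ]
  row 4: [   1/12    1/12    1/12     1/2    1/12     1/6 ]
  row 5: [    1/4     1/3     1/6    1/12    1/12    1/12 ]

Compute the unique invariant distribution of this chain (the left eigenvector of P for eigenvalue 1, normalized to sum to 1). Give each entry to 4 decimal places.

π = [0.1898, 0.1684, 0.1986, 0.1501, 0.1224, 0.1708]

Balance equations π_j = Σ_i π_i·P[i][j]:
  π_0 = 1/6·π_0 + 1/12·π_1 + 1/3·π_2 + 1/6·π_3 + 1/12·π_4 + 1/4·π_5
  π_1 = 1/6·π_0 + 1/6·π_1 + 1/12·π_2 + 1/6·π_3 + 1/12·π_4 + 1/3·π_5
  π_2 = 1/6·π_0 + 5/12·π_1 + 1/6·π_2 + 1/6·π_3 + 1/12·π_4 + 1/6·π_5
  π_3 = 1/6·π_0 + 1/12·π_1 + 1/12·π_2 + 1/12·π_3 + 1/2·π_4 + 1/12·π_5
  π_4 = 1/12·π_0 + 1/6·π_1 + 1/12·π_2 + 1/4·π_3 + 1/12·π_4 + 1/12·π_5
  normalize: π_0 + π_1 + π_2 + π_3 + π_4 + π_5 = 1
Solving the linear system gives exactly π = [59000/310919, 7479/44417, 61737/310919, 46682/310919, 38053/310919, 53094/310919].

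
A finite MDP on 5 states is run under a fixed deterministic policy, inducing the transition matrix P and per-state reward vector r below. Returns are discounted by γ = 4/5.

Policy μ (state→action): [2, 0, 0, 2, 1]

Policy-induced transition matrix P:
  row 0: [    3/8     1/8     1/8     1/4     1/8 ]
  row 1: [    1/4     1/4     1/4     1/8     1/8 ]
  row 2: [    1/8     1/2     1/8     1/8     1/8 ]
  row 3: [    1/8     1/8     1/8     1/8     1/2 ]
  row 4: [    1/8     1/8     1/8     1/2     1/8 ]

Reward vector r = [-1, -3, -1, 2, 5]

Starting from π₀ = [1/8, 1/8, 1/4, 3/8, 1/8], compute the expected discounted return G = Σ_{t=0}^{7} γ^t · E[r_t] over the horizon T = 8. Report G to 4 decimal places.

t=0: π = [0.1250, 0.1250, 0.2500, 0.3750, 0.1250], E[r] = 0.6250, γ^t·E[r] = 0.625000, running G = 0.625000
t=1: π = [0.1719, 0.2344, 0.1406, 0.1875, 0.2656], E[r] = 0.6875, γ^t·E[r] = 0.550000, running G = 1.175000
t=2: π = [0.1973, 0.2070, 0.1543, 0.2461, 0.1953], E[r] = 0.4961, γ^t·E[r] = 0.317500, running G = 1.492500
t=3: π = [0.2002, 0.2087, 0.1509, 0.2229, 0.2173], E[r] = 0.5549, γ^t·E[r] = 0.284125, running G = 1.776625
t=4: π = [0.2011, 0.2077, 0.1511, 0.2315, 0.2086], E[r] = 0.5307, γ^t·E[r] = 0.217375, running G = 1.994000
t=5: π = [0.2012, 0.2076, 0.1510, 0.2284, 0.2118], E[r] = 0.5407, γ^t·E[r] = 0.177190, running G = 2.171190
t=6: π = [0.2013, 0.2076, 0.1510, 0.2296, 0.2106], E[r] = 0.5375, γ^t·E[r] = 0.140890, running G = 2.312080
t=7: π = [0.2013, 0.2076, 0.1509, 0.2291, 0.2111], E[r] = 0.5389, γ^t·E[r] = 0.113016, running G = 2.425096

G = 2.4251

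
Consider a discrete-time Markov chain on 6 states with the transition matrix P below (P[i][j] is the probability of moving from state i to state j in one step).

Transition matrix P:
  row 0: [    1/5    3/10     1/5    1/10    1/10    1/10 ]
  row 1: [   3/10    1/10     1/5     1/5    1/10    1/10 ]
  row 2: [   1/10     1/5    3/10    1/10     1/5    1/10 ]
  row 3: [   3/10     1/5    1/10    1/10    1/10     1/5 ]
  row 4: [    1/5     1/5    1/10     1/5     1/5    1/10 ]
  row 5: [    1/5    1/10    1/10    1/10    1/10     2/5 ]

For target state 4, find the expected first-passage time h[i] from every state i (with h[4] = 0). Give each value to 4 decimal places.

h = [8.3953, 8.4041, 7.4615, 8.5009, 0.0000, 8.5262]

First-step conditioning: h[4] = 0; for i ≠ 4, h[i] = 1 + Σ_k P[i][k]·h[k].
  h[0] = 1 + 1/5·h[0] + 3/10·h[1] + 1/5·h[2] + 1/10·h[3] + 1/10·h[5]
  h[1] = 1 + 3/10·h[0] + 1/10·h[1] + 1/5·h[2] + 1/5·h[3] + 1/10·h[5]
  h[2] = 1 + 1/10·h[0] + 1/5·h[1] + 3/10·h[2] + 1/10·h[3] + 1/10·h[5]
  h[3] = 1 + 3/10·h[0] + 1/5·h[1] + 1/10·h[2] + 1/10·h[3] + 1/5·h[5]
  h[5] = 1 + 1/5·h[0] + 1/10·h[1] + 1/10·h[2] + 1/10·h[3] + 2/5·h[5]
Solving the 5×5 linear system over states ≠ 4 gives exactly h = [38165/4546, 38205/4546, 16960/2273, 38645/4546, 0, 19380/2273] (h[4] = 0 is the target).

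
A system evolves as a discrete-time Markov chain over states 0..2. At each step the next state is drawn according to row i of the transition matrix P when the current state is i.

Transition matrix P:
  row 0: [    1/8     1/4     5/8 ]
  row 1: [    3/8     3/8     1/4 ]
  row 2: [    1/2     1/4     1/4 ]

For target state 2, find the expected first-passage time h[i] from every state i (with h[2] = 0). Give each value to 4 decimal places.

First-step conditioning: h[2] = 0; for i ≠ 2, h[i] = 1 + Σ_k P[i][k]·h[k].
  h[0] = 1 + 1/8·h[0] + 1/4·h[1]
  h[1] = 1 + 3/8·h[0] + 3/8·h[1]
Solving the 2×2 linear system over states ≠ 2 gives exactly h = [56/29, 80/29, 0] (h[2] = 0 is the target).

h = [1.9310, 2.7586, 0.0000]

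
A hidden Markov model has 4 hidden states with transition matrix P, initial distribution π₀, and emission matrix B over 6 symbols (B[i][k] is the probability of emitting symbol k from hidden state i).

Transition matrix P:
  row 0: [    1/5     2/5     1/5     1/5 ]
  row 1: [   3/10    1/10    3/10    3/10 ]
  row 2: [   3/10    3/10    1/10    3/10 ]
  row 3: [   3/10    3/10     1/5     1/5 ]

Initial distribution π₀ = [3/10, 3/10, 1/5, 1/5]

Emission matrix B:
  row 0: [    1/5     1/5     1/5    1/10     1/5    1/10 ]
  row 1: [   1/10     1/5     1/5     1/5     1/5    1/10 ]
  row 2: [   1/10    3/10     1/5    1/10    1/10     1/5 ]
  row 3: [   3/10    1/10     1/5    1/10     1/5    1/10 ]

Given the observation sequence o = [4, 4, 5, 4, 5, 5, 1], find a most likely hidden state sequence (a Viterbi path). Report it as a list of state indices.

path = [0, 1, 2, 1, 2, 1, 2]

t=0: δ = [6.000e-02, 6.000e-02, 2.000e-02, 4.000e-02]  (obs o_0=4)
t=1: δ = [3.600e-03, 4.800e-03, 1.800e-03, 3.600e-03]  ψ = [1, 0, 1, 1]  (obs o_1=4)
t=2: δ = [1.440e-04, 1.440e-04, 2.880e-04, 1.440e-04]  ψ = [1, 0, 1, 1]  (obs o_2=5)
t=3: δ = [1.728e-05, 1.728e-05, 4.320e-06, 1.728e-05]  ψ = [2, 2, 1, 2]  (obs o_3=4)
t=4: δ = [5.184e-07, 6.912e-07, 1.037e-06, 5.184e-07]  ψ = [1, 0, 1, 1]  (obs o_4=5)
t=5: δ = [3.110e-08, 3.110e-08, 4.147e-08, 3.110e-08]  ψ = [2, 2, 1, 2]  (obs o_5=5)
t=6: δ = [2.488e-09, 2.488e-09, 2.799e-09, 1.244e-09]  ψ = [2, 0, 1, 2]  (obs o_6=1)
backtrack: best end state = 2; path = [0, 1, 2, 1, 2, 1, 2]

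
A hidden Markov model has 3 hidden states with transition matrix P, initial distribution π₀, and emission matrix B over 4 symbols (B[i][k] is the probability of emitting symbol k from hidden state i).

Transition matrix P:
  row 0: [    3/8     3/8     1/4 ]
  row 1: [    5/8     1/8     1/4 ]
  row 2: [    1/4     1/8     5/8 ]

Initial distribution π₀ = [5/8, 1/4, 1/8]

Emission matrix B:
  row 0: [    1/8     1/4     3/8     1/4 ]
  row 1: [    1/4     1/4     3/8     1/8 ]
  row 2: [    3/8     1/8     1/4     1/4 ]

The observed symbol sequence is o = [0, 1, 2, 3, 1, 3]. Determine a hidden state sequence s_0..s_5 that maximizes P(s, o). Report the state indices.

t=0: δ = [7.812e-02, 6.250e-02, 4.688e-02]  (obs o_0=0)
t=1: δ = [9.766e-03, 7.324e-03, 3.662e-03]  ψ = [1, 0, 2]  (obs o_1=1)
t=2: δ = [1.717e-03, 1.373e-03, 6.104e-04]  ψ = [1, 0, 0]  (obs o_2=2)
t=3: δ = [2.146e-04, 8.047e-05, 1.073e-04]  ψ = [1, 0, 0]  (obs o_3=3)
t=4: δ = [2.012e-05, 2.012e-05, 8.382e-06]  ψ = [0, 0, 2]  (obs o_4=1)
t=5: δ = [3.143e-06, 9.430e-07, 1.310e-06]  ψ = [1, 0, 2]  (obs o_5=3)
backtrack: best end state = 0; path = [1, 0, 1, 0, 1, 0]

path = [1, 0, 1, 0, 1, 0]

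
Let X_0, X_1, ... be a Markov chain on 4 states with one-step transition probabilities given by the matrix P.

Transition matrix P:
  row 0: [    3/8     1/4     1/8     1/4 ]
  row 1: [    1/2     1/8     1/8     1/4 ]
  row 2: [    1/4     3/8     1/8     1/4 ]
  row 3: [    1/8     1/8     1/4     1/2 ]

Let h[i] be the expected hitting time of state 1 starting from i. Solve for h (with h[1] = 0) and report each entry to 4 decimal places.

h = [4.3636, 0.0000, 3.8182, 5.0000]

First-step conditioning: h[1] = 0; for i ≠ 1, h[i] = 1 + Σ_k P[i][k]·h[k].
  h[0] = 1 + 3/8·h[0] + 1/8·h[2] + 1/4·h[3]
  h[2] = 1 + 1/4·h[0] + 1/8·h[2] + 1/4·h[3]
  h[3] = 1 + 1/8·h[0] + 1/4·h[2] + 1/2·h[3]
Solving the 3×3 linear system over states ≠ 1 gives exactly h = [48/11, 0, 42/11, 5] (h[1] = 0 is the target).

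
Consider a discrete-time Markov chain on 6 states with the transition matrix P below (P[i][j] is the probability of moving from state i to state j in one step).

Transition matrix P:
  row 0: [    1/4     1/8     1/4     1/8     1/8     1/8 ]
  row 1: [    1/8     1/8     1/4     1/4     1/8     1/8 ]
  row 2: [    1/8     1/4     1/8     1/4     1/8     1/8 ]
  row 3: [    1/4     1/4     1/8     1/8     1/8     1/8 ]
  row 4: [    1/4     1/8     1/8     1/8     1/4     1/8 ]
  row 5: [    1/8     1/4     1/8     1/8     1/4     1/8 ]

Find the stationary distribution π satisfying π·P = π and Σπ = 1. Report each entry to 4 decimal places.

π = [0.1900, 0.1833, 0.1717, 0.1694, 0.1607, 0.1250]

Balance equations π_j = Σ_i π_i·P[i][j]:
  π_0 = 1/4·π_0 + 1/8·π_1 + 1/8·π_2 + 1/4·π_3 + 1/4·π_4 + 1/8·π_5
  π_1 = 1/8·π_0 + 1/8·π_1 + 1/4·π_2 + 1/4·π_3 + 1/8·π_4 + 1/4·π_5
  π_2 = 1/4·π_0 + 1/4·π_1 + 1/8·π_2 + 1/8·π_3 + 1/8·π_4 + 1/8·π_5
  π_3 = 1/8·π_0 + 1/4·π_1 + 1/4·π_2 + 1/8·π_3 + 1/8·π_4 + 1/8·π_5
  π_4 = 1/8·π_0 + 1/8·π_1 + 1/8·π_2 + 1/8·π_3 + 1/4·π_4 + 1/4·π_5
  normalize: π_0 + π_1 + π_2 + π_3 + π_4 + π_5 = 1
Solving the linear system gives exactly π = [681/3584, 5911/32256, 791/4608, 607/3584, 9/56, 1/8].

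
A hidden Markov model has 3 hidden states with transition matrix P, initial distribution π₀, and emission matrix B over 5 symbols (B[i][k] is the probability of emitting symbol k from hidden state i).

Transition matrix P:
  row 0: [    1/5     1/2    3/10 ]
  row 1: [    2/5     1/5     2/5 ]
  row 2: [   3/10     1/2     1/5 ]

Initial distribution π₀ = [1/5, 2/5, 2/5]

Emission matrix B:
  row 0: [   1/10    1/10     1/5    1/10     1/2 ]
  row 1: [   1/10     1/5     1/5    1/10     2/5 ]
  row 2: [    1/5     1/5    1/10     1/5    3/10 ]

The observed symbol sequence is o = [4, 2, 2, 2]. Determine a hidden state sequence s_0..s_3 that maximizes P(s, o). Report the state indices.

path = [1, 0, 1, 0]

t=0: δ = [1.000e-01, 1.600e-01, 1.200e-01]  (obs o_0=4)
t=1: δ = [1.280e-02, 1.200e-02, 6.400e-03]  ψ = [1, 2, 1]  (obs o_1=2)
t=2: δ = [9.600e-04, 1.280e-03, 4.800e-04]  ψ = [1, 0, 1]  (obs o_2=2)
t=3: δ = [1.024e-04, 9.600e-05, 5.120e-05]  ψ = [1, 0, 1]  (obs o_3=2)
backtrack: best end state = 0; path = [1, 0, 1, 0]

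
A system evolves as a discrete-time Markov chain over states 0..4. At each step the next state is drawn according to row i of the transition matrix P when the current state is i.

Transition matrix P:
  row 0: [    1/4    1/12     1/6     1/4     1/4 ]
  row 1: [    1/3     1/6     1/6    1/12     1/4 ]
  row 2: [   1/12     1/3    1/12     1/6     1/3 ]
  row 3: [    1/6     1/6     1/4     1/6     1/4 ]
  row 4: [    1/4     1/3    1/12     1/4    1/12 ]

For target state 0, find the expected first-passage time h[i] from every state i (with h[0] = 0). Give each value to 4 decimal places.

First-step conditioning: h[0] = 0; for i ≠ 0, h[i] = 1 + Σ_k P[i][k]·h[k].
  h[1] = 1 + 1/6·h[1] + 1/6·h[2] + 1/12·h[3] + 1/4·h[4]
  h[2] = 1 + 1/3·h[1] + 1/12·h[2] + 1/6·h[3] + 1/3·h[4]
  h[3] = 1 + 1/6·h[1] + 1/4·h[2] + 1/6·h[3] + 1/4·h[4]
  h[4] = 1 + 1/3·h[1] + 1/12·h[2] + 1/4·h[3] + 1/12·h[4]
Solving the 4×4 linear system over states ≠ 0 gives exactly h = [0, 11982/3037, 15012/3037, 14436/3037, 12972/3037] (h[0] = 0 is the target).

h = [0.0000, 3.9453, 4.9430, 4.7534, 4.2713]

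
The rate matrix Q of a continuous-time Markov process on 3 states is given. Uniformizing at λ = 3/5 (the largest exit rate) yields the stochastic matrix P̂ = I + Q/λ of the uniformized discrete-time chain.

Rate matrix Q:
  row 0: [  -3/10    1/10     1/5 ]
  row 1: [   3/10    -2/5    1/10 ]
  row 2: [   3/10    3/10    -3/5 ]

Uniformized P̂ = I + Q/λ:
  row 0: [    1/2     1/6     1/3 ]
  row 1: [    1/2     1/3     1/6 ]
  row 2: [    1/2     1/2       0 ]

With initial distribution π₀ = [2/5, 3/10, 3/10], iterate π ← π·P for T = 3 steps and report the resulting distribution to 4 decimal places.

t=0: π = [0.4000, 0.3000, 0.3000]
t=1: π = [0.5000, 0.3167, 0.1833]
t=2: π = [0.5000, 0.2806, 0.2194]
t=3: π = [0.5000, 0.2866, 0.2134]

π = [0.5000, 0.2866, 0.2134]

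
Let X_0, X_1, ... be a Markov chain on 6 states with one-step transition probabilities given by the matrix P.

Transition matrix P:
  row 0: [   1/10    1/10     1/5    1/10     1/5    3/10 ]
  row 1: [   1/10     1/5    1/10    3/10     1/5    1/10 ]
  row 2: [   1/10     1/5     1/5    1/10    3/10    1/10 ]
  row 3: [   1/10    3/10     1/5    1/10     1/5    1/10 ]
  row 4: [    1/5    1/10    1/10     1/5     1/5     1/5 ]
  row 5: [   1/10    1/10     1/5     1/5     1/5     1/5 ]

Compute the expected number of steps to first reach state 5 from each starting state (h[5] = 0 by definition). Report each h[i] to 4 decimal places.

First-step conditioning: h[5] = 0; for i ≠ 5, h[i] = 1 + Σ_k P[i][k]·h[k].
  h[0] = 1 + 1/10·h[0] + 1/10·h[1] + 1/5·h[2] + 1/10·h[3] + 1/5·h[4]
  h[1] = 1 + 1/10·h[0] + 1/5·h[1] + 1/10·h[2] + 3/10·h[3] + 1/5·h[4]
  h[2] = 1 + 1/10·h[0] + 1/5·h[1] + 1/5·h[2] + 1/10·h[3] + 3/10·h[4]
  h[3] = 1 + 1/10·h[0] + 3/10·h[1] + 1/5·h[2] + 1/10·h[3] + 1/5·h[4]
  h[4] = 1 + 1/5·h[0] + 1/10·h[1] + 1/10·h[2] + 1/5·h[3] + 1/5·h[4]
Solving the 5×5 linear system over states ≠ 5 gives exactly h = [10985/2004, 6875/1002, 6785/1002, 13735/2004, 3025/501, 0] (h[5] = 0 is the target).

h = [5.4815, 6.8613, 6.7715, 6.8538, 6.0379, 0.0000]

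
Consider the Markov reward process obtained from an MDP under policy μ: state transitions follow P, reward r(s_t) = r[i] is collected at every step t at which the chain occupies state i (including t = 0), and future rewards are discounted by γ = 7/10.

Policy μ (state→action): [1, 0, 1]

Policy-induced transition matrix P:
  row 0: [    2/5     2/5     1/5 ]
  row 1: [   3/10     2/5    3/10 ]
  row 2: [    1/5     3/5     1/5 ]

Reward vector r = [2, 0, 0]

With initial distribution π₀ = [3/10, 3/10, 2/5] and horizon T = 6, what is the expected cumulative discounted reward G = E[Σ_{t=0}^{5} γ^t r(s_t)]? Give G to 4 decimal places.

t=0: π = [0.3000, 0.3000, 0.4000], E[r] = 0.6000, γ^t·E[r] = 0.600000, running G = 0.600000
t=1: π = [0.2900, 0.4800, 0.2300], E[r] = 0.5800, γ^t·E[r] = 0.406000, running G = 1.006000
t=2: π = [0.3060, 0.4460, 0.2480], E[r] = 0.6120, γ^t·E[r] = 0.299880, running G = 1.305880
t=3: π = [0.3058, 0.4496, 0.2446], E[r] = 0.6116, γ^t·E[r] = 0.209779, running G = 1.515659
t=4: π = [0.3061, 0.4489, 0.2450], E[r] = 0.6122, γ^t·E[r] = 0.146999, running G = 1.662658
t=5: π = [0.3061, 0.4490, 0.2449], E[r] = 0.6122, γ^t·E[r] = 0.102898, running G = 1.765555

G = 1.7656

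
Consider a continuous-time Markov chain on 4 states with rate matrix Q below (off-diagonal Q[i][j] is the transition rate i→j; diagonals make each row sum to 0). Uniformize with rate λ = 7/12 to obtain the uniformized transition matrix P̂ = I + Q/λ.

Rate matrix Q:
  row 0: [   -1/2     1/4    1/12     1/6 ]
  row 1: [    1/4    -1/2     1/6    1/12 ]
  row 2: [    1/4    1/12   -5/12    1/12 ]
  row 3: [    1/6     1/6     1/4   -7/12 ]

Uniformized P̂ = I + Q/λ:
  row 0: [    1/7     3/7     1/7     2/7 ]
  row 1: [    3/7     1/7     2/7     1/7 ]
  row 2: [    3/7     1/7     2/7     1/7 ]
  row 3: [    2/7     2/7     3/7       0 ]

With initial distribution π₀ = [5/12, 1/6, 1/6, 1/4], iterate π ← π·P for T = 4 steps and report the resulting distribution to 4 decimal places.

π = [0.3154, 0.2560, 0.2649, 0.1637]

t=0: π = [0.4167, 0.1667, 0.1667, 0.2500]
t=1: π = [0.2738, 0.2976, 0.2619, 0.1667]
t=2: π = [0.3265, 0.2449, 0.2704, 0.1582]
t=3: π = [0.3127, 0.2587, 0.2617, 0.1669]
t=4: π = [0.3154, 0.2560, 0.2649, 0.1637]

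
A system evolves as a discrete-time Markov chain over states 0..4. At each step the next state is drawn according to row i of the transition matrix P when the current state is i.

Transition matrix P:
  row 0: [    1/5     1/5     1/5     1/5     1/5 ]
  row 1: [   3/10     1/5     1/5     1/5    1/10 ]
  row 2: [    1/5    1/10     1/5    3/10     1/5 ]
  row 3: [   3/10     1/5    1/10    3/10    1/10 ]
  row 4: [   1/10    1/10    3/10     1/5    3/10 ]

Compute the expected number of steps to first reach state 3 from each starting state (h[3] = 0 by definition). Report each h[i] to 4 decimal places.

First-step conditioning: h[3] = 0; for i ≠ 3, h[i] = 1 + Σ_k P[i][k]·h[k].
  h[0] = 1 + 1/5·h[0] + 1/5·h[1] + 1/5·h[2] + 1/5·h[4]
  h[1] = 1 + 3/10·h[0] + 1/5·h[1] + 1/5·h[2] + 1/10·h[4]
  h[2] = 1 + 1/5·h[0] + 1/10·h[1] + 1/5·h[2] + 1/5·h[4]
  h[4] = 1 + 1/10·h[0] + 1/10·h[1] + 3/10·h[2] + 3/10·h[4]
Solving the 4×4 linear system over states ≠ 3 gives exactly h = [635/141, 4450/987, 4000/987, 0, 1465/329] (h[3] = 0 is the target).

h = [4.5035, 4.5086, 4.0527, 0.0000, 4.4529]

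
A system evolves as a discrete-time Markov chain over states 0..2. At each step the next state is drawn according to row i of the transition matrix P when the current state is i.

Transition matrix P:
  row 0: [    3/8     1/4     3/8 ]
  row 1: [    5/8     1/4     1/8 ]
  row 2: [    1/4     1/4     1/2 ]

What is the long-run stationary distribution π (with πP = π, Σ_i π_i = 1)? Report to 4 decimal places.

Balance equations π_j = Σ_i π_i·P[i][j]:
  π_0 = 3/8·π_0 + 5/8·π_1 + 1/4·π_2
  π_1 = 1/4·π_0 + 1/4·π_1 + 1/4·π_2
  normalize: π_0 + π_1 + π_2 = 1
Solving the linear system gives exactly π = [11/28, 1/4, 5/14].

π = [0.3929, 0.2500, 0.3571]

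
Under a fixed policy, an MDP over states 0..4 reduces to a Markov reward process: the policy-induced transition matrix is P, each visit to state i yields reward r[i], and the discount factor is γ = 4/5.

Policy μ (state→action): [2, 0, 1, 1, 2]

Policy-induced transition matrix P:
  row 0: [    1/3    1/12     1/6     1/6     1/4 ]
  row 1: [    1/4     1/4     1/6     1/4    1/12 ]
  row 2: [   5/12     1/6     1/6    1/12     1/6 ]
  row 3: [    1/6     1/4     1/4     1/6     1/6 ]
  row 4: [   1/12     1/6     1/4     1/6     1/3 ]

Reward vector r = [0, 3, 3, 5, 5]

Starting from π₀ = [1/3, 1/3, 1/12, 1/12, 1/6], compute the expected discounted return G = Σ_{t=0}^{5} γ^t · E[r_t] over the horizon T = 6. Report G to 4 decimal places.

t=0: π = [0.3333, 0.3333, 0.0833, 0.0833, 0.1667], E[r] = 2.5000, γ^t·E[r] = 2.500000, running G = 2.500000
t=1: π = [0.2569, 0.1736, 0.1875, 0.1875, 0.1944], E[r] = 2.9931, γ^t·E[r] = 2.394444, running G = 4.894444
t=2: π = [0.2546, 0.1753, 0.1985, 0.1655, 0.2060], E[r] = 2.9792, γ^t·E[r] = 1.906667, running G = 6.801111
t=3: π = [0.2562, 0.1739, 0.1976, 0.1647, 0.2076], E[r] = 2.9762, γ^t·E[r] = 1.523802, running G = 8.324914
t=4: π = [0.2560, 0.1735, 0.1977, 0.1647, 0.2081], E[r] = 2.9778, γ^t·E[r] = 1.219691, running G = 9.544604
t=5: π = [0.2559, 0.1735, 0.1977, 0.1647, 0.2082], E[r] = 2.9782, γ^t·E[r] = 0.975881, running G = 10.520485

G = 10.5205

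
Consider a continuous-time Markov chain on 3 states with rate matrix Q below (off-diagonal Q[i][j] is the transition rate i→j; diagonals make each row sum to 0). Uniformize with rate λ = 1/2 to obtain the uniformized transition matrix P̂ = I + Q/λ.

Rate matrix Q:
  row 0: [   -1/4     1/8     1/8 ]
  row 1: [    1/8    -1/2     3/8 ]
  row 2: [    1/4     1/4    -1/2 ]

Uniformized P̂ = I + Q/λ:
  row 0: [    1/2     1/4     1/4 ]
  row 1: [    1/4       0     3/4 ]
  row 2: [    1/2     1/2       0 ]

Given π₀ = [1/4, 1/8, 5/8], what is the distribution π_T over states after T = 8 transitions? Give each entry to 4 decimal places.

t=0: π = [0.2500, 0.1250, 0.6250]
t=1: π = [0.4688, 0.3750, 0.1563]
t=2: π = [0.4063, 0.1953, 0.3984]
t=3: π = [0.4512, 0.3008, 0.2480]
t=4: π = [0.4248, 0.2368, 0.3384]
t=5: π = [0.4408, 0.2754, 0.2838]
t=6: π = [0.4312, 0.2521, 0.3167]
t=7: π = [0.4370, 0.2662, 0.2969]
t=8: π = [0.4335, 0.2577, 0.3089]

π = [0.4335, 0.2577, 0.3089]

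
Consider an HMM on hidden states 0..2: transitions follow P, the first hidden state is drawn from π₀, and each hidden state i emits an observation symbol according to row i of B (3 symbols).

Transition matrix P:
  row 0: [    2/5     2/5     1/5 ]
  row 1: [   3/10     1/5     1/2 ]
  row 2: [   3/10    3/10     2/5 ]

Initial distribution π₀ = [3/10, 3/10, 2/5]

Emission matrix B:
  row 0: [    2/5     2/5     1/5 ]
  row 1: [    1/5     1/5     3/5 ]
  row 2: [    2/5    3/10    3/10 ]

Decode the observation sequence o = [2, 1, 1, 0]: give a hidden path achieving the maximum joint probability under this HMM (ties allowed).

path = [1, 0, 0, 0]

t=0: δ = [6.000e-02, 1.800e-01, 1.200e-01]  (obs o_0=2)
t=1: δ = [2.160e-02, 7.200e-03, 2.700e-02]  ψ = [1, 1, 1]  (obs o_1=1)
t=2: δ = [3.456e-03, 1.728e-03, 3.240e-03]  ψ = [0, 0, 2]  (obs o_2=1)
t=3: δ = [5.530e-04, 2.765e-04, 5.184e-04]  ψ = [0, 0, 2]  (obs o_3=0)
backtrack: best end state = 0; path = [1, 0, 0, 0]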